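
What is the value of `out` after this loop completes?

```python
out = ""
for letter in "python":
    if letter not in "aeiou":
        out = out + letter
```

Let's trace through this code step by step.

Initialize: out = ''
Entering loop: for letter in "python":
After iteration 1: letter = 'p', out = 'p'
After iteration 2: letter = 'y', out = 'py'
After iteration 3: letter = 't', out = 'pyt'
After iteration 4: letter = 'h', out = 'pyth'
After iteration 5: letter = 'o', out = 'pyth'
After iteration 6: letter = 'n', out = 'pythn'
Loop ends.

Final answer: 'pythn'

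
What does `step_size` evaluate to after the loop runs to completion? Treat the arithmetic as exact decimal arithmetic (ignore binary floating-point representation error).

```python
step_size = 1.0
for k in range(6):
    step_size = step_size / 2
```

Let's trace through this code step by step.

Initialize: step_size = 1.0
Entering loop: for k in range(6):
After iteration 1: k = 0, step_size = 0.5
After iteration 2: k = 1, step_size = 0.25
After iteration 3: k = 2, step_size = 0.125
After iteration 4: k = 3, step_size = 0.0625
After iteration 5: k = 4, step_size = 0.03125
After iteration 6: k = 5, step_size = 0.015625
Loop ends.

Final answer: 0.015625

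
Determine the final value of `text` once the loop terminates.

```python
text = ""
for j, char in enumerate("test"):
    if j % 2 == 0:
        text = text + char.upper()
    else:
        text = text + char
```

Let's trace through this code step by step.

Initialize: text = ''
Entering loop: for j, char in enumerate("test"):
After iteration 1: j = 0, char = 't', text = 'T'
After iteration 2: j = 1, char = 'e', text = 'Te'
After iteration 3: j = 2, char = 's', text = 'TeS'
After iteration 4: j = 3, char = 't', text = 'TeSt'
Loop ends.

Final answer: 'TeSt'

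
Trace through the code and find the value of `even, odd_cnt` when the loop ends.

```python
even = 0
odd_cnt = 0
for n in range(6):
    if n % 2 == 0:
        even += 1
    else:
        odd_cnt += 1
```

Let's trace through this code step by step.

Initialize: even = 0
Initialize: odd_cnt = 0
Entering loop: for n in range(6):
After iteration 1: n = 0, even = 1, odd_cnt = 0
After iteration 2: n = 1, even = 1, odd_cnt = 1
After iteration 3: n = 2, even = 2, odd_cnt = 1
After iteration 4: n = 3, even = 2, odd_cnt = 2
After iteration 5: n = 4, even = 3, odd_cnt = 2
After iteration 6: n = 5, even = 3, odd_cnt = 3
Loop ends.

Final answer: 3, 3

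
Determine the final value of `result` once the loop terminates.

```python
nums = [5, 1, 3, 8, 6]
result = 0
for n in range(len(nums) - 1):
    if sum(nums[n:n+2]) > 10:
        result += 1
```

Let's trace through this code step by step.

Initialize: nums = [5, 1, 3, 8, 6]
Initialize: result = 0
Entering loop: for n in range(len(nums) - 1):
After iteration 1: n = 0, result = 0
After iteration 2: n = 1, result = 0
After iteration 3: n = 2, result = 1
After iteration 4: n = 3, result = 2
Loop ends.

Final answer: 2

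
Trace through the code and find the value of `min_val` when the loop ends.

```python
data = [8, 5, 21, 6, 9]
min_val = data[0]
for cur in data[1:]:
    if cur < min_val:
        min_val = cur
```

Let's trace through this code step by step.

Initialize: data = [8, 5, 21, 6, 9]
Initialize: min_val = 8
Entering loop: for cur in data[1:]:
After iteration 1: cur = 5, min_val = 5
After iteration 2: cur = 21, min_val = 5
After iteration 3: cur = 6, min_val = 5
After iteration 4: cur = 9, min_val = 5
Loop ends.

Final answer: 5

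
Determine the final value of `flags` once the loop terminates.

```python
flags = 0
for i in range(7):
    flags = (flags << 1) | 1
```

Let's trace through this code step by step.

Initialize: flags = 0
Entering loop: for i in range(7):
After iteration 1: i = 0, flags = 1
After iteration 2: i = 1, flags = 3
After iteration 3: i = 2, flags = 7
After iteration 4: i = 3, flags = 15
After iteration 5: i = 4, flags = 31
After iteration 6: i = 5, flags = 63
After iteration 7: i = 6, flags = 127
Loop ends.

Final answer: 127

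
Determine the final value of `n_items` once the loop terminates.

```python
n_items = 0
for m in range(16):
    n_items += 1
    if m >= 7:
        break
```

Let's trace through this code step by step.

Initialize: n_items = 0
Entering loop: for m in range(16):
After iteration 1: m = 0, n_items = 1
After iteration 2: m = 1, n_items = 2
After iteration 3: m = 2, n_items = 3
After iteration 4: m = 3, n_items = 4
After iteration 5: m = 4, n_items = 5
After iteration 6: m = 5, n_items = 6
After iteration 7: m = 6, n_items = 7
After iteration 8: m = 7, n_items = 8
Loop ends.

Final answer: 8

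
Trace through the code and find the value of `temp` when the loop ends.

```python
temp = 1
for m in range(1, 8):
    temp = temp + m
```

Let's trace through this code step by step.

Initialize: temp = 1
Entering loop: for m in range(1, 8):
After iteration 1: m = 1, temp = 2
After iteration 2: m = 2, temp = 4
After iteration 3: m = 3, temp = 7
After iteration 4: m = 4, temp = 11
After iteration 5: m = 5, temp = 16
After iteration 6: m = 6, temp = 22
After iteration 7: m = 7, temp = 29
Loop ends.

Final answer: 29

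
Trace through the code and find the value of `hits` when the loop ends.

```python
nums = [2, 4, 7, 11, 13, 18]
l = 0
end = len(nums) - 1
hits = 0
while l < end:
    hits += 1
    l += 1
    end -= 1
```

Let's trace through this code step by step.

Initialize: nums = [2, 4, 7, 11, 13, 18]
Initialize: l = 0
Initialize: end = 5
Initialize: hits = 0
Entering loop: while l < end:
After iteration 1: l = 1, end = 4, hits = 1
After iteration 2: l = 2, end = 3, hits = 2
After iteration 3: l = 3, end = 2, hits = 3
Loop ends.

Final answer: 3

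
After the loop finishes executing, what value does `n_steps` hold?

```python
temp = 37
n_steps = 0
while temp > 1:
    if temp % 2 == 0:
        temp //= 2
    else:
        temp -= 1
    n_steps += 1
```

Let's trace through this code step by step.

Initialize: temp = 37
Initialize: n_steps = 0
Entering loop: while temp > 1:
After iteration 1: temp = 36, n_steps = 1
After iteration 2: temp = 18, n_steps = 2
After iteration 3: temp = 9, n_steps = 3
After iteration 4: temp = 8, n_steps = 4
After iteration 5: temp = 4, n_steps = 5
After iteration 6: temp = 2, n_steps = 6
After iteration 7: temp = 1, n_steps = 7
Loop ends.

Final answer: 7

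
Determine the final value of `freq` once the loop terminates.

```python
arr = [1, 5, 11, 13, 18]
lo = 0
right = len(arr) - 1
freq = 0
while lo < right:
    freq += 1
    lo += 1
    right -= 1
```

Let's trace through this code step by step.

Initialize: arr = [1, 5, 11, 13, 18]
Initialize: lo = 0
Initialize: right = 4
Initialize: freq = 0
Entering loop: while lo < right:
After iteration 1: lo = 1, right = 3, freq = 1
After iteration 2: lo = 2, right = 2, freq = 2
Loop ends.

Final answer: 2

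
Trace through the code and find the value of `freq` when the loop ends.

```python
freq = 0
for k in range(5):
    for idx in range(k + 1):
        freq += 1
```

Let's trace through this code step by step.

Initialize: freq = 0
Entering loop: for k in range(5):
After iteration 1: k = 0, freq = 1, idx = 0
After iteration 2: k = 1, freq = 3, idx = 1
After iteration 3: k = 2, freq = 6, idx = 2
After iteration 4: k = 3, freq = 10, idx = 3
After iteration 5: k = 4, freq = 15, idx = 4
Loop ends.

Final answer: 15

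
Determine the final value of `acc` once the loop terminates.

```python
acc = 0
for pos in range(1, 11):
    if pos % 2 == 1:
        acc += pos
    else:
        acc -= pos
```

Let's trace through this code step by step.

Initialize: acc = 0
Entering loop: for pos in range(1, 11):
After iteration 1: pos = 1, acc = 1
After iteration 2: pos = 2, acc = -1
After iteration 3: pos = 3, acc = 2
After iteration 4: pos = 4, acc = -2
After iteration 5: pos = 5, acc = 3
After iteration 6: pos = 6, acc = -3
After iteration 7: pos = 7, acc = 4
After iteration 8: pos = 8, acc = -4
After iteration 9: pos = 9, acc = 5
After iteration 10: pos = 10, acc = -5
Loop ends.

Final answer: -5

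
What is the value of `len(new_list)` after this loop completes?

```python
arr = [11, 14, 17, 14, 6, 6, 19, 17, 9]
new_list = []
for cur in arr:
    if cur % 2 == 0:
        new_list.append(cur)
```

Let's trace through this code step by step.

Initialize: arr = [11, 14, 17, 14, 6, 6, 19, 17, 9]
Initialize: new_list = []
Entering loop: for cur in arr:
After iteration 1: cur = 11, new_list = []
After iteration 2: cur = 14, new_list = [14]
After iteration 3: cur = 17, new_list = [14]
After iteration 4: cur = 14, new_list = [14, 14]
After iteration 5: cur = 6, new_list = [14, 14, 6]
After iteration 6: cur = 6, new_list = [14, 14, 6, 6]
After iteration 7: cur = 19, new_list = [14, 14, 6, 6]
After iteration 8: cur = 17, new_list = [14, 14, 6, 6]
After iteration 9: cur = 9, new_list = [14, 14, 6, 6]
Loop ends.
len(new_list) = 4

Final answer: 4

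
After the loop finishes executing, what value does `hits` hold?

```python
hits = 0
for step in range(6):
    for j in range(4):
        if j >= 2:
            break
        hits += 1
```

Let's trace through this code step by step.

Initialize: hits = 0
Entering loop: for step in range(6):
After iteration 1: step = 0, hits = 2
After iteration 2: step = 1, hits = 4
After iteration 3: step = 2, hits = 6
After iteration 4: step = 3, hits = 8
After iteration 5: step = 4, hits = 10
After iteration 6: step = 5, hits = 12
Loop ends.

Final answer: 12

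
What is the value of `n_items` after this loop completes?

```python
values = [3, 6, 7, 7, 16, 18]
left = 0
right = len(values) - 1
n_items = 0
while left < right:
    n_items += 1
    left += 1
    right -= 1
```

Let's trace through this code step by step.

Initialize: values = [3, 6, 7, 7, 16, 18]
Initialize: left = 0
Initialize: right = 5
Initialize: n_items = 0
Entering loop: while left < right:
After iteration 1: left = 1, right = 4, n_items = 1
After iteration 2: left = 2, right = 3, n_items = 2
After iteration 3: left = 3, right = 2, n_items = 3
Loop ends.

Final answer: 3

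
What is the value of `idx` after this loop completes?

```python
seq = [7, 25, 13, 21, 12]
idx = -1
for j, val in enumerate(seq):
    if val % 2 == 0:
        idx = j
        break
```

Let's trace through this code step by step.

Initialize: seq = [7, 25, 13, 21, 12]
Initialize: idx = -1
Entering loop: for j, val in enumerate(seq):
After iteration 1: j = 0, val = 7, idx = -1
After iteration 2: j = 1, val = 25, idx = -1
After iteration 3: j = 2, val = 13, idx = -1
After iteration 4: j = 3, val = 21, idx = -1
After iteration 5: j = 4, val = 12, idx = 4
Loop ends.

Final answer: 4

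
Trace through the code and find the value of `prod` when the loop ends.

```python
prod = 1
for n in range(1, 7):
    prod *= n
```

Let's trace through this code step by step.

Initialize: prod = 1
Entering loop: for n in range(1, 7):
After iteration 1: n = 1, prod = 1
After iteration 2: n = 2, prod = 2
After iteration 3: n = 3, prod = 6
After iteration 4: n = 4, prod = 24
After iteration 5: n = 5, prod = 120
After iteration 6: n = 6, prod = 720
Loop ends.

Final answer: 720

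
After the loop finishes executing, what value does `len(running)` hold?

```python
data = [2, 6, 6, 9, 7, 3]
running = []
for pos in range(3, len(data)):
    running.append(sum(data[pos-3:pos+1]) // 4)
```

Let's trace through this code step by step.

Initialize: data = [2, 6, 6, 9, 7, 3]
Initialize: running = []
Entering loop: for pos in range(3, len(data)):
After iteration 1: pos = 3, running = [5]
After iteration 2: pos = 4, running = [5, 7]
After iteration 3: pos = 5, running = [5, 7, 6]
Loop ends.
len(running) = 3

Final answer: 3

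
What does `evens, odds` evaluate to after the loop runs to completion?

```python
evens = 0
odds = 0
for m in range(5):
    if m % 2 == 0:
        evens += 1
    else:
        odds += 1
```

Let's trace through this code step by step.

Initialize: evens = 0
Initialize: odds = 0
Entering loop: for m in range(5):
After iteration 1: m = 0, evens = 1, odds = 0
After iteration 2: m = 1, evens = 1, odds = 1
After iteration 3: m = 2, evens = 2, odds = 1
After iteration 4: m = 3, evens = 2, odds = 2
After iteration 5: m = 4, evens = 3, odds = 2
Loop ends.

Final answer: 3, 2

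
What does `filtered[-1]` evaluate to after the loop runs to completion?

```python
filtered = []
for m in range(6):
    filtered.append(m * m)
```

Let's trace through this code step by step.

Initialize: filtered = []
Entering loop: for m in range(6):
After iteration 1: m = 0, filtered = [0]
After iteration 2: m = 1, filtered = [0, 1]
After iteration 3: m = 2, filtered = [0, 1, 4]
After iteration 4: m = 3, filtered = [0, 1, 4, 9]
After iteration 5: m = 4, filtered = [0, 1, 4, 9, 16]
After iteration 6: m = 5, filtered = [0, 1, 4, 9, 16, 25]
Loop ends.
filtered[-1] = 25

Final answer: 25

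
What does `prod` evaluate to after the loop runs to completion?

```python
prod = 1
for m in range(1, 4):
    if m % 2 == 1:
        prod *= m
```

Let's trace through this code step by step.

Initialize: prod = 1
Entering loop: for m in range(1, 4):
After iteration 1: m = 1, prod = 1
After iteration 2: m = 2, prod = 1
After iteration 3: m = 3, prod = 3
Loop ends.

Final answer: 3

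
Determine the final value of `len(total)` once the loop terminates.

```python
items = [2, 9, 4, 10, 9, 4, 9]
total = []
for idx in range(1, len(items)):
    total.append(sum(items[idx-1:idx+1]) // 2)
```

Let's trace through this code step by step.

Initialize: items = [2, 9, 4, 10, 9, 4, 9]
Initialize: total = []
Entering loop: for idx in range(1, len(items)):
After iteration 1: idx = 1, total = [5]
After iteration 2: idx = 2, total = [5, 6]
After iteration 3: idx = 3, total = [5, 6, 7]
After iteration 4: idx = 4, total = [5, 6, 7, 9]
After iteration 5: idx = 5, total = [5, 6, 7, 9, 6]
After iteration 6: idx = 6, total = [5, 6, 7, 9, 6, 6]
Loop ends.
len(total) = 6

Final answer: 6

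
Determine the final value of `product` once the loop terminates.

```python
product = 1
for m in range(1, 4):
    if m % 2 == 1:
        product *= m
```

Let's trace through this code step by step.

Initialize: product = 1
Entering loop: for m in range(1, 4):
After iteration 1: m = 1, product = 1
After iteration 2: m = 2, product = 1
After iteration 3: m = 3, product = 3
Loop ends.

Final answer: 3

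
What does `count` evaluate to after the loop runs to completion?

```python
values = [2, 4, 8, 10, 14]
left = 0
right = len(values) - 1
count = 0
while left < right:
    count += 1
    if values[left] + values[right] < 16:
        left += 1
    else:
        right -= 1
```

Let's trace through this code step by step.

Initialize: values = [2, 4, 8, 10, 14]
Initialize: left = 0
Initialize: right = 4
Initialize: count = 0
Entering loop: while left < right:
After iteration 1: left = 0, right = 3, count = 1
After iteration 2: left = 1, right = 3, count = 2
After iteration 3: left = 2, right = 3, count = 3
After iteration 4: left = 2, right = 2, count = 4
Loop ends.

Final answer: 4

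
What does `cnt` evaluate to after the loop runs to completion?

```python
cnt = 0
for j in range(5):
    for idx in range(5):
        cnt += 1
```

Let's trace through this code step by step.

Initialize: cnt = 0
Entering loop: for j in range(5):
After iteration 1: j = 0, cnt = 5
After iteration 2: j = 1, cnt = 10
After iteration 3: j = 2, cnt = 15
After iteration 4: j = 3, cnt = 20
After iteration 5: j = 4, cnt = 25
Loop ends.

Final answer: 25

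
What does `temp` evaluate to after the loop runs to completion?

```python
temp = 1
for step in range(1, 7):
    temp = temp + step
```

Let's trace through this code step by step.

Initialize: temp = 1
Entering loop: for step in range(1, 7):
After iteration 1: step = 1, temp = 2
After iteration 2: step = 2, temp = 4
After iteration 3: step = 3, temp = 7
After iteration 4: step = 4, temp = 11
After iteration 5: step = 5, temp = 16
After iteration 6: step = 6, temp = 22
Loop ends.

Final answer: 22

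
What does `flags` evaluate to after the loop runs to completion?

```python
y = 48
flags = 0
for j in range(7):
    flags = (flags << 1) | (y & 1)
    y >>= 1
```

Let's trace through this code step by step.

Initialize: y = 48
Initialize: flags = 0
Entering loop: for j in range(7):
After iteration 1: j = 0, y = 24, flags = 0
After iteration 2: j = 1, y = 12, flags = 0
After iteration 3: j = 2, y = 6, flags = 0
After iteration 4: j = 3, y = 3, flags = 0
After iteration 5: j = 4, y = 1, flags = 1
After iteration 6: j = 5, y = 0, flags = 3
After iteration 7: j = 6, y = 0, flags = 6
Loop ends.

Final answer: 6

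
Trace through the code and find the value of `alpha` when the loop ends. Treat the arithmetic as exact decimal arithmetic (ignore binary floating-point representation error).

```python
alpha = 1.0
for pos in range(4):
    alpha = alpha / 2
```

Let's trace through this code step by step.

Initialize: alpha = 1.0
Entering loop: for pos in range(4):
After iteration 1: pos = 0, alpha = 0.5
After iteration 2: pos = 1, alpha = 0.25
After iteration 3: pos = 2, alpha = 0.125
After iteration 4: pos = 3, alpha = 0.0625
Loop ends.

Final answer: 0.0625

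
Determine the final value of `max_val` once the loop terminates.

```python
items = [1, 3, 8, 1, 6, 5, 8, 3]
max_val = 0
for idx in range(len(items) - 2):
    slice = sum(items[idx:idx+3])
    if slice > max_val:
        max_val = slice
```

Let's trace through this code step by step.

Initialize: items = [1, 3, 8, 1, 6, 5, 8, 3]
Initialize: max_val = 0
Entering loop: for idx in range(len(items) - 2):
After iteration 1: idx = 0, max_val = 12, slice = 12
After iteration 2: idx = 1, max_val = 12, slice = 12
After iteration 3: idx = 2, max_val = 15, slice = 15
After iteration 4: idx = 3, max_val = 15, slice = 12
After iteration 5: idx = 4, max_val = 19, slice = 19
After iteration 6: idx = 5, max_val = 19, slice = 16
Loop ends.

Final answer: 19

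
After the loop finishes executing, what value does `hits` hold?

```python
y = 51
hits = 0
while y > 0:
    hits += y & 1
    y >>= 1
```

Let's trace through this code step by step.

Initialize: y = 51
Initialize: hits = 0
Entering loop: while y > 0:
After iteration 1: y = 25, hits = 1
After iteration 2: y = 12, hits = 2
After iteration 3: y = 6, hits = 2
After iteration 4: y = 3, hits = 2
After iteration 5: y = 1, hits = 3
After iteration 6: y = 0, hits = 4
Loop ends.

Final answer: 4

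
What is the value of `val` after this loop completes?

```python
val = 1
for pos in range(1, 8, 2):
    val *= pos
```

Let's trace through this code step by step.

Initialize: val = 1
Entering loop: for pos in range(1, 8, 2):
After iteration 1: pos = 1, val = 1
After iteration 2: pos = 3, val = 3
After iteration 3: pos = 5, val = 15
After iteration 4: pos = 7, val = 105
Loop ends.

Final answer: 105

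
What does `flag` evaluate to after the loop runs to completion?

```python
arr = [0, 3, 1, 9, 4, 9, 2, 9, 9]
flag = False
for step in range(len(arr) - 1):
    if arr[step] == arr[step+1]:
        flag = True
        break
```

Let's trace through this code step by step.

Initialize: arr = [0, 3, 1, 9, 4, 9, 2, 9, 9]
Initialize: flag = False
Entering loop: for step in range(len(arr) - 1):
After iteration 1: step = 0, flag = False
After iteration 2: step = 1, flag = False
After iteration 3: step = 2, flag = False
After iteration 4: step = 3, flag = False
After iteration 5: step = 4, flag = False
After iteration 6: step = 5, flag = False
After iteration 7: step = 6, flag = False
After iteration 8: step = 7, flag = True
Loop ends.

Final answer: True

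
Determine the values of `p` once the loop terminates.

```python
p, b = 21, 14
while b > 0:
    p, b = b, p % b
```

Let's trace through this code step by step.

Initialize: p = 21
Initialize: b = 14
Entering loop: while b > 0:
After iteration 1: p = 14, b = 7
After iteration 2: p = 7, b = 0
Loop ends.

Final answer: 7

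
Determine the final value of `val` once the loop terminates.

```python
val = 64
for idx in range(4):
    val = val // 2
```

Let's trace through this code step by step.

Initialize: val = 64
Entering loop: for idx in range(4):
After iteration 1: idx = 0, val = 32
After iteration 2: idx = 1, val = 16
After iteration 3: idx = 2, val = 8
After iteration 4: idx = 3, val = 4
Loop ends.

Final answer: 4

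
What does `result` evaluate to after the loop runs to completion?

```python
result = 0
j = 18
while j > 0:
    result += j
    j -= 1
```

Let's trace through this code step by step.

Initialize: result = 0
Initialize: j = 18
Entering loop: while j > 0:
After iteration 1: result = 18, j = 17
After iteration 2: result = 35, j = 16
After iteration 3: result = 51, j = 15
After iteration 4: result = 66, j = 14
After iteration 5: result = 80, j = 13
After iteration 6: result = 93, j = 12
After iteration 7: result = 105, j = 11
After iteration 8: result = 116, j = 10
After iteration 9: result = 126, j = 9
After iteration 10: result = 135, j = 8
After iteration 11: result = 143, j = 7
After iteration 12: result = 150, j = 6
After iteration 13: result = 156, j = 5
After iteration 14: result = 161, j = 4
After iteration 15: result = 165, j = 3
After iteration 16: result = 168, j = 2
After iteration 17: result = 170, j = 1
After iteration 18: result = 171, j = 0
Loop ends.

Final answer: 171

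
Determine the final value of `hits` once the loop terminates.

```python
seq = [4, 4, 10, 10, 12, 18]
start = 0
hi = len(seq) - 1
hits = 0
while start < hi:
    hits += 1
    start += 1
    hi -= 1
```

Let's trace through this code step by step.

Initialize: seq = [4, 4, 10, 10, 12, 18]
Initialize: start = 0
Initialize: hi = 5
Initialize: hits = 0
Entering loop: while start < hi:
After iteration 1: start = 1, hi = 4, hits = 1
After iteration 2: start = 2, hi = 3, hits = 2
After iteration 3: start = 3, hi = 2, hits = 3
Loop ends.

Final answer: 3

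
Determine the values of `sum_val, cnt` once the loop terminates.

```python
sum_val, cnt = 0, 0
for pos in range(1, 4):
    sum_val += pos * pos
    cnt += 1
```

Let's trace through this code step by step.

Initialize: sum_val = 0
Initialize: cnt = 0
Entering loop: for pos in range(1, 4):
After iteration 1: pos = 1, sum_val = 1, cnt = 1
After iteration 2: pos = 2, sum_val = 5, cnt = 2
After iteration 3: pos = 3, sum_val = 14, cnt = 3
Loop ends.

Final answer: 14, 3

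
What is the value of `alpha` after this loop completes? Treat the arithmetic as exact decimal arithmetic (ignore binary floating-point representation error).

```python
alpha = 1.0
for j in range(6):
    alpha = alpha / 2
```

Let's trace through this code step by step.

Initialize: alpha = 1.0
Entering loop: for j in range(6):
After iteration 1: j = 0, alpha = 0.5
After iteration 2: j = 1, alpha = 0.25
After iteration 3: j = 2, alpha = 0.125
After iteration 4: j = 3, alpha = 0.0625
After iteration 5: j = 4, alpha = 0.03125
After iteration 6: j = 5, alpha = 0.015625
Loop ends.

Final answer: 0.015625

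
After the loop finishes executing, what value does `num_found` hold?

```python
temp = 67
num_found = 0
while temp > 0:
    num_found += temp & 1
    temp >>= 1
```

Let's trace through this code step by step.

Initialize: temp = 67
Initialize: num_found = 0
Entering loop: while temp > 0:
After iteration 1: temp = 33, num_found = 1
After iteration 2: temp = 16, num_found = 2
After iteration 3: temp = 8, num_found = 2
After iteration 4: temp = 4, num_found = 2
After iteration 5: temp = 2, num_found = 2
After iteration 6: temp = 1, num_found = 2
After iteration 7: temp = 0, num_found = 3
Loop ends.

Final answer: 3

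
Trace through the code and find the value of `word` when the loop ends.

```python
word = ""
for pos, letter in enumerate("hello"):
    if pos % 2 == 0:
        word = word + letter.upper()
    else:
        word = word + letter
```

Let's trace through this code step by step.

Initialize: word = ''
Entering loop: for pos, letter in enumerate("hello"):
After iteration 1: pos = 0, letter = 'h', word = 'H'
After iteration 2: pos = 1, letter = 'e', word = 'He'
After iteration 3: pos = 2, letter = 'l', word = 'HeL'
After iteration 4: pos = 3, letter = 'l', word = 'HeLl'
After iteration 5: pos = 4, letter = 'o', word = 'HeLlO'
Loop ends.

Final answer: 'HeLlO'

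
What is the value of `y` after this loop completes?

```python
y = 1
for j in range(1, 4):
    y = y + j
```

Let's trace through this code step by step.

Initialize: y = 1
Entering loop: for j in range(1, 4):
After iteration 1: j = 1, y = 2
After iteration 2: j = 2, y = 4
After iteration 3: j = 3, y = 7
Loop ends.

Final answer: 7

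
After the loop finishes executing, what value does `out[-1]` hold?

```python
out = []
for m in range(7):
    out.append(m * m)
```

Let's trace through this code step by step.

Initialize: out = []
Entering loop: for m in range(7):
After iteration 1: m = 0, out = [0]
After iteration 2: m = 1, out = [0, 1]
After iteration 3: m = 2, out = [0, 1, 4]
After iteration 4: m = 3, out = [0, 1, 4, 9]
After iteration 5: m = 4, out = [0, 1, 4, 9, 16]
After iteration 6: m = 5, out = [0, 1, 4, 9, 16, 25]
After iteration 7: m = 6, out = [0, 1, 4, 9, 16, 25, 36]
Loop ends.
out[-1] = 36

Final answer: 36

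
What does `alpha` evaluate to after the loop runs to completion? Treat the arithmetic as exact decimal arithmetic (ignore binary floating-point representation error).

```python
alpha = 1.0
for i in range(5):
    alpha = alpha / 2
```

Let's trace through this code step by step.

Initialize: alpha = 1.0
Entering loop: for i in range(5):
After iteration 1: i = 0, alpha = 0.5
After iteration 2: i = 1, alpha = 0.25
After iteration 3: i = 2, alpha = 0.125
After iteration 4: i = 3, alpha = 0.0625
After iteration 5: i = 4, alpha = 0.03125
Loop ends.

Final answer: 0.03125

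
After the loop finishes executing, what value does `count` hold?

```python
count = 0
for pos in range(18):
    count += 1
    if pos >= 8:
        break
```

Let's trace through this code step by step.

Initialize: count = 0
Entering loop: for pos in range(18):
After iteration 1: pos = 0, count = 1
After iteration 2: pos = 1, count = 2
After iteration 3: pos = 2, count = 3
After iteration 4: pos = 3, count = 4
After iteration 5: pos = 4, count = 5
After iteration 6: pos = 5, count = 6
After iteration 7: pos = 6, count = 7
After iteration 8: pos = 7, count = 8
After iteration 9: pos = 8, count = 9
Loop ends.

Final answer: 9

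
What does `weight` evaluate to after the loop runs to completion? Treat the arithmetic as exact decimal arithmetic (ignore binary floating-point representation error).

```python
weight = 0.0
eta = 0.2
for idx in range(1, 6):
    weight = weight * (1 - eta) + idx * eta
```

Let's trace through this code step by step.

Initialize: weight = 0.0
Initialize: eta = 0.2
Entering loop: for idx in range(1, 6):
After iteration 1: idx = 1, weight = 0.2
After iteration 2: idx = 2, weight = 0.56
After iteration 3: idx = 3, weight = 1.048
After iteration 4: idx = 4, weight = 1.6384
After iteration 5: idx = 5, weight = 2.31072
Loop ends.

Final answer: 2.31072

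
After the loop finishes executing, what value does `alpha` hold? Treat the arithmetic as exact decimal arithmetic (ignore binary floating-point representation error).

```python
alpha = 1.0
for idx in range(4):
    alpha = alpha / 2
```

Let's trace through this code step by step.

Initialize: alpha = 1.0
Entering loop: for idx in range(4):
After iteration 1: idx = 0, alpha = 0.5
After iteration 2: idx = 1, alpha = 0.25
After iteration 3: idx = 2, alpha = 0.125
After iteration 4: idx = 3, alpha = 0.0625
Loop ends.

Final answer: 0.0625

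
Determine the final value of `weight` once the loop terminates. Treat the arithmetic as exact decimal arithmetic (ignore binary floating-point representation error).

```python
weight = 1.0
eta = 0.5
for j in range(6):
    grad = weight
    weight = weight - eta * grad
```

Let's trace through this code step by step.

Initialize: weight = 1.0
Initialize: eta = 0.5
Entering loop: for j in range(6):
After iteration 1: j = 0, weight = 0.5, grad = 1.0
After iteration 2: j = 1, weight = 0.25, grad = 0.5
After iteration 3: j = 2, weight = 0.125, grad = 0.25
After iteration 4: j = 3, weight = 0.0625, grad = 0.125
After iteration 5: j = 4, weight = 0.03125, grad = 0.0625
After iteration 6: j = 5, weight = 0.015625, grad = 0.03125
Loop ends.

Final answer: 0.015625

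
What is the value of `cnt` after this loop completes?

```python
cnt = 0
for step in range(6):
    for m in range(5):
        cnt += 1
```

Let's trace through this code step by step.

Initialize: cnt = 0
Entering loop: for step in range(6):
After iteration 1: step = 0, cnt = 5
After iteration 2: step = 1, cnt = 10
After iteration 3: step = 2, cnt = 15
After iteration 4: step = 3, cnt = 20
After iteration 5: step = 4, cnt = 25
After iteration 6: step = 5, cnt = 30
Loop ends.

Final answer: 30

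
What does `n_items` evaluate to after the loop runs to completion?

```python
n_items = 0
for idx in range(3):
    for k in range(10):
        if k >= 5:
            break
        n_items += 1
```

Let's trace through this code step by step.

Initialize: n_items = 0
Entering loop: for idx in range(3):
After iteration 1: idx = 0, n_items = 5
After iteration 2: idx = 1, n_items = 10
After iteration 3: idx = 2, n_items = 15
Loop ends.

Final answer: 15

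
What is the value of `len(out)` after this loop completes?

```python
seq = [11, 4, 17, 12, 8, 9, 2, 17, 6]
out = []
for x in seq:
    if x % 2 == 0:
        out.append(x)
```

Let's trace through this code step by step.

Initialize: seq = [11, 4, 17, 12, 8, 9, 2, 17, 6]
Initialize: out = []
Entering loop: for x in seq:
After iteration 1: x = 11, out = []
After iteration 2: x = 4, out = [4]
After iteration 3: x = 17, out = [4]
After iteration 4: x = 12, out = [4, 12]
After iteration 5: x = 8, out = [4, 12, 8]
After iteration 6: x = 9, out = [4, 12, 8]
After iteration 7: x = 2, out = [4, 12, 8, 2]
After iteration 8: x = 17, out = [4, 12, 8, 2]
After iteration 9: x = 6, out = [4, 12, 8, 2, 6]
Loop ends.
len(out) = 5

Final answer: 5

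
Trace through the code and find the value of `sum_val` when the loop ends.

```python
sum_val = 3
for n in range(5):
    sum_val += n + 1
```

Let's trace through this code step by step.

Initialize: sum_val = 3
Entering loop: for n in range(5):
After iteration 1: n = 0, sum_val = 4
After iteration 2: n = 1, sum_val = 6
After iteration 3: n = 2, sum_val = 9
After iteration 4: n = 3, sum_val = 13
After iteration 5: n = 4, sum_val = 18
Loop ends.

Final answer: 18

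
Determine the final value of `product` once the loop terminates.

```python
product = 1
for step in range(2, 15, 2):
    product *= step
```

Let's trace through this code step by step.

Initialize: product = 1
Entering loop: for step in range(2, 15, 2):
After iteration 1: step = 2, product = 2
After iteration 2: step = 4, product = 8
After iteration 3: step = 6, product = 48
After iteration 4: step = 8, product = 384
After iteration 5: step = 10, product = 3840
After iteration 6: step = 12, product = 46080
After iteration 7: step = 14, product = 645120
Loop ends.

Final answer: 645120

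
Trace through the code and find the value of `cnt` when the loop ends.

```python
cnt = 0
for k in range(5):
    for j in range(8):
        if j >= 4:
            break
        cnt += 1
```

Let's trace through this code step by step.

Initialize: cnt = 0
Entering loop: for k in range(5):
After iteration 1: k = 0, cnt = 4
After iteration 2: k = 1, cnt = 8
After iteration 3: k = 2, cnt = 12
After iteration 4: k = 3, cnt = 16
After iteration 5: k = 4, cnt = 20
Loop ends.

Final answer: 20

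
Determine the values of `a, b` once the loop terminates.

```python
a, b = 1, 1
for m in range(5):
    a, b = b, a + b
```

Let's trace through this code step by step.

Initialize: a = 1
Initialize: b = 1
Entering loop: for m in range(5):
After iteration 1: m = 0, a = 1, b = 2
After iteration 2: m = 1, a = 2, b = 3
After iteration 3: m = 2, a = 3, b = 5
After iteration 4: m = 3, a = 5, b = 8
After iteration 5: m = 4, a = 8, b = 13
Loop ends.

Final answer: 8, 13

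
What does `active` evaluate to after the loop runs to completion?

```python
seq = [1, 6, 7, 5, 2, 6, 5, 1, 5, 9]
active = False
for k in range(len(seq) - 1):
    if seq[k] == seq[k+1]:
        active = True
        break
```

Let's trace through this code step by step.

Initialize: seq = [1, 6, 7, 5, 2, 6, 5, 1, 5, 9]
Initialize: active = False
Entering loop: for k in range(len(seq) - 1):
After iteration 1: k = 0, active = False
After iteration 2: k = 1, active = False
After iteration 3: k = 2, active = False
After iteration 4: k = 3, active = False
After iteration 5: k = 4, active = False
After iteration 6: k = 5, active = False
After iteration 7: k = 6, active = False
After iteration 8: k = 7, active = False
After iteration 9: k = 8, active = False
Loop ends.

Final answer: False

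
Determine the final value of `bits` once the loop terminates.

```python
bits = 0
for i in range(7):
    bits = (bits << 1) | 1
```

Let's trace through this code step by step.

Initialize: bits = 0
Entering loop: for i in range(7):
After iteration 1: i = 0, bits = 1
After iteration 2: i = 1, bits = 3
After iteration 3: i = 2, bits = 7
After iteration 4: i = 3, bits = 15
After iteration 5: i = 4, bits = 31
After iteration 6: i = 5, bits = 63
After iteration 7: i = 6, bits = 127
Loop ends.

Final answer: 127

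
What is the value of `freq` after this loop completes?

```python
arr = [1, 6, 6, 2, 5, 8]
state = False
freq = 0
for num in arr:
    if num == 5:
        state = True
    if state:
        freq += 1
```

Let's trace through this code step by step.

Initialize: arr = [1, 6, 6, 2, 5, 8]
Initialize: state = False
Initialize: freq = 0
Entering loop: for num in arr:
After iteration 1: num = 1, state = False, freq = 0
After iteration 2: num = 6, state = False, freq = 0
After iteration 3: num = 6, state = False, freq = 0
After iteration 4: num = 2, state = False, freq = 0
After iteration 5: num = 5, state = True, freq = 1
After iteration 6: num = 8, state = True, freq = 2
Loop ends.

Final answer: 2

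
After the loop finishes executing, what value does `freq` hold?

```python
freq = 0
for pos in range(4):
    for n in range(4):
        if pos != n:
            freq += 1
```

Let's trace through this code step by step.

Initialize: freq = 0
Entering loop: for pos in range(4):
After iteration 1: pos = 0, freq = 3
After iteration 2: pos = 1, freq = 6
After iteration 3: pos = 2, freq = 9
After iteration 4: pos = 3, freq = 12
Loop ends.

Final answer: 12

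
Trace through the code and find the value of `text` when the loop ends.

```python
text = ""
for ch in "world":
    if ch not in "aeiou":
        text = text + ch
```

Let's trace through this code step by step.

Initialize: text = ''
Entering loop: for ch in "world":
After iteration 1: ch = 'w', text = 'w'
After iteration 2: ch = 'o', text = 'w'
After iteration 3: ch = 'r', text = 'wr'
After iteration 4: ch = 'l', text = 'wrl'
After iteration 5: ch = 'd', text = 'wrld'
Loop ends.

Final answer: 'wrld'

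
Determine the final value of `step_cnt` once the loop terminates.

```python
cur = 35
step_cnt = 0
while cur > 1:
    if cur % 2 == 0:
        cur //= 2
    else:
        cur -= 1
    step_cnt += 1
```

Let's trace through this code step by step.

Initialize: cur = 35
Initialize: step_cnt = 0
Entering loop: while cur > 1:
After iteration 1: cur = 34, step_cnt = 1
After iteration 2: cur = 17, step_cnt = 2
After iteration 3: cur = 16, step_cnt = 3
After iteration 4: cur = 8, step_cnt = 4
After iteration 5: cur = 4, step_cnt = 5
After iteration 6: cur = 2, step_cnt = 6
After iteration 7: cur = 1, step_cnt = 7
Loop ends.

Final answer: 7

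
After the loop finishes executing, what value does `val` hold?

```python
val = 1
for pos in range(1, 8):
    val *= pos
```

Let's trace through this code step by step.

Initialize: val = 1
Entering loop: for pos in range(1, 8):
After iteration 1: pos = 1, val = 1
After iteration 2: pos = 2, val = 2
After iteration 3: pos = 3, val = 6
After iteration 4: pos = 4, val = 24
After iteration 5: pos = 5, val = 120
After iteration 6: pos = 6, val = 720
After iteration 7: pos = 7, val = 5040
Loop ends.

Final answer: 5040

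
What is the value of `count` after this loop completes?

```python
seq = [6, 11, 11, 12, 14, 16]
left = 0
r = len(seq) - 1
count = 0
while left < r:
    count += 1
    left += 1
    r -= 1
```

Let's trace through this code step by step.

Initialize: seq = [6, 11, 11, 12, 14, 16]
Initialize: left = 0
Initialize: r = 5
Initialize: count = 0
Entering loop: while left < r:
After iteration 1: left = 1, r = 4, count = 1
After iteration 2: left = 2, r = 3, count = 2
After iteration 3: left = 3, r = 2, count = 3
Loop ends.

Final answer: 3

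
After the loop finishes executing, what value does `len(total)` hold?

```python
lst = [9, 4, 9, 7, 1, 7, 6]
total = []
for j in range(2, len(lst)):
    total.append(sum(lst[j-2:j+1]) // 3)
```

Let's trace through this code step by step.

Initialize: lst = [9, 4, 9, 7, 1, 7, 6]
Initialize: total = []
Entering loop: for j in range(2, len(lst)):
After iteration 1: j = 2, total = [7]
After iteration 2: j = 3, total = [7, 6]
After iteration 3: j = 4, total = [7, 6, 5]
After iteration 4: j = 5, total = [7, 6, 5, 5]
After iteration 5: j = 6, total = [7, 6, 5, 5, 4]
Loop ends.
len(total) = 5

Final answer: 5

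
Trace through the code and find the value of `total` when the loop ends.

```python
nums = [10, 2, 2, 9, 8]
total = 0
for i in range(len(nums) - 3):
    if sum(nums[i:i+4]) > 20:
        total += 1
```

Let's trace through this code step by step.

Initialize: nums = [10, 2, 2, 9, 8]
Initialize: total = 0
Entering loop: for i in range(len(nums) - 3):
After iteration 1: i = 0, total = 1
After iteration 2: i = 1, total = 2
Loop ends.

Final answer: 2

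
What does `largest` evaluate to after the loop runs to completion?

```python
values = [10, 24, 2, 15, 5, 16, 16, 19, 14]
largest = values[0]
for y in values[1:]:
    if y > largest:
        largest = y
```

Let's trace through this code step by step.

Initialize: values = [10, 24, 2, 15, 5, 16, 16, 19, 14]
Initialize: largest = 10
Entering loop: for y in values[1:]:
After iteration 1: y = 24, largest = 24
After iteration 2: y = 2, largest = 24
After iteration 3: y = 15, largest = 24
After iteration 4: y = 5, largest = 24
After iteration 5: y = 16, largest = 24
After iteration 6: y = 16, largest = 24
After iteration 7: y = 19, largest = 24
After iteration 8: y = 14, largest = 24
Loop ends.

Final answer: 24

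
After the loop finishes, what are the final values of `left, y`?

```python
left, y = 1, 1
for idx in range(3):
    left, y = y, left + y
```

Let's trace through this code step by step.

Initialize: left = 1
Initialize: y = 1
Entering loop: for idx in range(3):
After iteration 1: idx = 0, left = 1, y = 2
After iteration 2: idx = 1, left = 2, y = 3
After iteration 3: idx = 2, left = 3, y = 5
Loop ends.

Final answer: 3, 5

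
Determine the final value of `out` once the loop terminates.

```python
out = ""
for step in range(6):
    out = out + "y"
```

Let's trace through this code step by step.

Initialize: out = ''
Entering loop: for step in range(6):
After iteration 1: step = 0, out = 'y'
After iteration 2: step = 1, out = 'yy'
After iteration 3: step = 2, out = 'yyy'
After iteration 4: step = 3, out = 'yyyy'
After iteration 5: step = 4, out = 'yyyyy'
After iteration 6: step = 5, out = 'yyyyyy'
Loop ends.

Final answer: 'yyyyyy'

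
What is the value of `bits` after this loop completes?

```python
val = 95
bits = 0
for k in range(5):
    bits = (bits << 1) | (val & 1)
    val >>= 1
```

Let's trace through this code step by step.

Initialize: val = 95
Initialize: bits = 0
Entering loop: for k in range(5):
After iteration 1: k = 0, val = 47, bits = 1
After iteration 2: k = 1, val = 23, bits = 3
After iteration 3: k = 2, val = 11, bits = 7
After iteration 4: k = 3, val = 5, bits = 15
After iteration 5: k = 4, val = 2, bits = 31
Loop ends.

Final answer: 31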